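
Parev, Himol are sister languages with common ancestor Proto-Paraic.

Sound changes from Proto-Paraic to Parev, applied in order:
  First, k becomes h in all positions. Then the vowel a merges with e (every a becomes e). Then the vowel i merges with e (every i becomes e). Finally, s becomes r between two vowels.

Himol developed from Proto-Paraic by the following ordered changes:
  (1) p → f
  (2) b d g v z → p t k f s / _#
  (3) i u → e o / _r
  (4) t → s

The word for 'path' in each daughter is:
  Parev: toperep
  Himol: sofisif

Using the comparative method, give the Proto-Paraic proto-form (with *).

*topisip

Position 6: Parev has e, Himol has i. Himol preserves i here (none of its changes turn any other segment into i), so the proto-segment is *i.
Position 4: Parev has e, Himol has i. Himol preserves i here (none of its changes turn any other segment into i), so the proto-segment is *i.
This points to *topisip. Verify forward in each daughter:
Parev: start from *topisip.
  rule 1: no change — topisip
  rule 2: no change — topisip
  rule 3 (vowel merger): topisip → topesep
  rule 4 (rhotacism): topesep → toperep
  ⇒ Parev toperep
Himol: start from *topisip.
  rule 1 (unconditioned shift): topisip → tofisif
  rule 2: no change — tofisif
  rule 3: no change — tofisif
  rule 4 (unconditioned shift): tofisif → sofisif
  ⇒ Himol sofisif
Only *topisip yields all of Parev toperep, Himol sofisif.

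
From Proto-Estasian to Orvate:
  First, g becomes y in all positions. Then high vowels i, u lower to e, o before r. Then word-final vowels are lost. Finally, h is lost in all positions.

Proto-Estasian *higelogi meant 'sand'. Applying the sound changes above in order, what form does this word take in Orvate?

iyeloy

Orvate: *higelogi > hiyeloyi > hiyeloy > iyeloy  (by unconditioned shift, apocope, h-loss)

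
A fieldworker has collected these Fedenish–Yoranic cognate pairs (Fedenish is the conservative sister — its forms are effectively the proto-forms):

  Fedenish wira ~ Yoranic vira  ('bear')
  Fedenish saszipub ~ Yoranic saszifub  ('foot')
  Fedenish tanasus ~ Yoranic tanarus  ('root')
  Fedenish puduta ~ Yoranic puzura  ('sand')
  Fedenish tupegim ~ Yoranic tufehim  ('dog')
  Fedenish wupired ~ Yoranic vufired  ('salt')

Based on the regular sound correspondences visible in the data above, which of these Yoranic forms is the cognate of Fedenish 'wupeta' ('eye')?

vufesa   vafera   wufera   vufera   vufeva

wupired ~ vufired — Fedenish w corresponds to Yoranic v word-initially before a back vowel.
tupegim ~ tufehim — Fedenish p corresponds to Yoranic f between vowels (before a front vowel).
puduta ~ puzura — Fedenish t corresponds to Yoranic r between vowels (before a back vowel).
Applying these to Fedenish 'wupeta':
  wupeta → vupeta   (w→v word-initially before a back vowel)
  vupeta → vufeta   (p→f between vowels (before a front vowel))
  vufeta → vufera   (t→r between vowels (before a back vowel))
So the Yoranic cognate is 'vufera'.

vufera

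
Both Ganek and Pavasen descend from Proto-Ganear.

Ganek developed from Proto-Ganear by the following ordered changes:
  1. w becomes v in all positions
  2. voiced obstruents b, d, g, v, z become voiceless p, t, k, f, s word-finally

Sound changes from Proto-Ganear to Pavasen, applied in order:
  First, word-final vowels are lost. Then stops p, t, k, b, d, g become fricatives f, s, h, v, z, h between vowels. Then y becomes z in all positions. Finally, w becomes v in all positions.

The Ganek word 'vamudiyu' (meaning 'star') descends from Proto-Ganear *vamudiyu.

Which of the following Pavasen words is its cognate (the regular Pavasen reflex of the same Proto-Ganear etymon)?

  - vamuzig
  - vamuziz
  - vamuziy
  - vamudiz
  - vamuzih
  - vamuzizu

vamuziz

Pavasen: *vamudiyu > vamudiy > vamuziy > vamuziz  (by apocope, intervocalic lenition, unconditioned shift)
Only 'vamuziz' matches the regular Pavasen development of *vamudiyu.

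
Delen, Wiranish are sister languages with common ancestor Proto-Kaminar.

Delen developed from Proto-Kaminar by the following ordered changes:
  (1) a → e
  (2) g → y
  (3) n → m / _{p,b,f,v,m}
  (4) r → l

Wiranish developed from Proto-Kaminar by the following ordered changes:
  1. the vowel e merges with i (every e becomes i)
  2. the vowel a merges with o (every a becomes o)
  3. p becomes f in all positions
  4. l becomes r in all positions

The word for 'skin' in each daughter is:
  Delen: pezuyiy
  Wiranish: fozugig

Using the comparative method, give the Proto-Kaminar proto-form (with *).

*pazugig

Position 2: Delen has e, Wiranish has o. Taking the neighbouring segments as reconstructed: Delen e could go back to *a or *e; Wiranish o could go back to *a or *o — the one source consistent with every daughter is *a.
Position 1: Delen has p, Wiranish has f. Delen preserves p here (none of its changes turn any other segment into p), so the proto-segment is *p.
Position 5: Delen has y, Wiranish has g. Wiranish preserves g here (none of its changes turn any other segment into g), so the proto-segment is *g.
Verify the candidate proto-form against each daughter:
Delen: *pazugig > pezugig > pezuyiy  (by vowel merger, unconditioned shift)
Wiranish: start from *pazugig.
  rule 1: no change — pazugig
  rule 2 (vowel merger): pazugig → pozugig
  rule 3 (unconditioned shift): pozugig → fozugig
  rule 4: no change — fozugig
  ⇒ Wiranish fozugig
*pazugig is the unique common source.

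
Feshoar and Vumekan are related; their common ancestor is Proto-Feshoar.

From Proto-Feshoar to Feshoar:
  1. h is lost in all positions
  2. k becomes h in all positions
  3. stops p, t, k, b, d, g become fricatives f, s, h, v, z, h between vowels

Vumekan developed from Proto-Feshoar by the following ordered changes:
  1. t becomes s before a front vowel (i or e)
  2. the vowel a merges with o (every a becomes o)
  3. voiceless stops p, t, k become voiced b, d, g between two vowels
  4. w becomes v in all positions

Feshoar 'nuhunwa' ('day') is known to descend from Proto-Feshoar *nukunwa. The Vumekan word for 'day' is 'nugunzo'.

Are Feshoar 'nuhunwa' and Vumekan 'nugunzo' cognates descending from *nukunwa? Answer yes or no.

Derive the expected Vumekan reflex of *nukunwa:
Vumekan: *nukunwa > nukunwo > nugunwo > nugunvo  (by vowel merger, intervocalic voicing, unconditioned shift)
The regular Vumekan reflex would be 'nugunvo', but the attested form is 'nugunzo'. The correspondence is irregular, so they are not cognates (the Vumekan form has a different source).

no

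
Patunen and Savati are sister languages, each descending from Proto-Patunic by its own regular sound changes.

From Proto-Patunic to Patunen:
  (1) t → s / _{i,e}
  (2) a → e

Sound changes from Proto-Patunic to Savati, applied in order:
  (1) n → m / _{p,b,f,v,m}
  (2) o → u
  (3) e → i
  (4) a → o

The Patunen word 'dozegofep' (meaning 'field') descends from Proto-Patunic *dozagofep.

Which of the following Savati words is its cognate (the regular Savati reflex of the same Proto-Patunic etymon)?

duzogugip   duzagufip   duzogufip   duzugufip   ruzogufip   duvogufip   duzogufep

duzogufip

Savati: *dozagofep > duzagufep > duzagufip > duzogufip  (by vowel merger, vowel merger, vowel merger)
The other candidates each miss or misapply at least one Savati change.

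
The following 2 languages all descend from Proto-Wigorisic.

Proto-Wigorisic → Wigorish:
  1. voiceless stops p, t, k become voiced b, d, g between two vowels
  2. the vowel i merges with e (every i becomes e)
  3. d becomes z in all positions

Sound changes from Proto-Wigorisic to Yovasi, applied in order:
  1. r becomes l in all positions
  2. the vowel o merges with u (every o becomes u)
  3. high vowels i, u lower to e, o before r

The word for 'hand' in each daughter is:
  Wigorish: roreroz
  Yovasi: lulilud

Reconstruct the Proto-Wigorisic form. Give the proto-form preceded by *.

*rorirod

Position 6: Wigorish has o, Yovasi has u. Wigorish preserves o here (none of its changes turn any other segment into o), so the proto-segment is *o.
Position 4: Wigorish has e, Yovasi has i. Yovasi preserves i here (none of its changes turn any other segment into i), so the proto-segment is *i.
Verify the candidate proto-form against each daughter:
Wigorish: *rorirod
  rorirod (rule 1 does not apply)
  rorirod → rorerod   [vowel merger]
  rorerod → roreroz   [unconditioned shift]
  giving Wigorish roreroz.
Yovasi: start from *rorirod.
  rule 1 (unconditioned shift): rorirod → lolilod
  rule 2 (vowel merger): lolilod → lulilud
  rule 3: no change — lulilud
  ⇒ Yovasi lulilud
Only *rorirod yields all of Wigorish roreroz, Yovasi lulilud.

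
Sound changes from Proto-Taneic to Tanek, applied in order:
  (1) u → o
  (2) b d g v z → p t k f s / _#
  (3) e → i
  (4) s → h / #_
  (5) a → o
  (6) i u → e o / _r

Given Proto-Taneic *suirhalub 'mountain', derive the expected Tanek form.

Tanek: *suirhalub
  suirhalub → soirhalob   [vowel merger]
  soirhalob → soirhalop   [final devoicing]
  soirhalop (rule 3 does not apply)
  soirhalop → hoirhalop   [debuccalisation]
  hoirhalop → hoirholop   [vowel merger]
  hoirholop → hoerholop   [pre-rhotic lowering]
  giving Tanek hoerholop.

hoerholop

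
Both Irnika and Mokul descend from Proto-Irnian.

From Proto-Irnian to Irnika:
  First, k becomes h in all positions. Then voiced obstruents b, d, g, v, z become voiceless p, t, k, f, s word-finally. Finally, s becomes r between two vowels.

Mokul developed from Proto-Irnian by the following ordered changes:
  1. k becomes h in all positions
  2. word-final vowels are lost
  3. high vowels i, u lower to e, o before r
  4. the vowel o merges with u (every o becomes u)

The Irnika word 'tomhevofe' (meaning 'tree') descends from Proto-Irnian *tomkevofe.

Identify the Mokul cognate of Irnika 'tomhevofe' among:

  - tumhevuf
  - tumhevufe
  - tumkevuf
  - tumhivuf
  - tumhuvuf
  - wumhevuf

tumhevuf

Mokul: *tomkevofe > tomhevofe > tomhevof > tumhevuf  (by unconditioned shift, apocope, vowel merger)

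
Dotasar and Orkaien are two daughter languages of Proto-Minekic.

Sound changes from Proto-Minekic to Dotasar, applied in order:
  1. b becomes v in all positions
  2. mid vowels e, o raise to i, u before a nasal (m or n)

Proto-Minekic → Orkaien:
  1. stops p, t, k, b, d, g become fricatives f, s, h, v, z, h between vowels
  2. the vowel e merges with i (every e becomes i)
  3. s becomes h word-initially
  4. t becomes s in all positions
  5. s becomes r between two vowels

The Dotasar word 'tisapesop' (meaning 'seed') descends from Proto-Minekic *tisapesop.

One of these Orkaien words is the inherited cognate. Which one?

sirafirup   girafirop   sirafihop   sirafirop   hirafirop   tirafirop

sirafirop

Orkaien: *tisapesop > tisafesop > tisafisop > sisafisop > sirafirop  (by intervocalic lenition, vowel merger, unconditioned shift, rhotacism)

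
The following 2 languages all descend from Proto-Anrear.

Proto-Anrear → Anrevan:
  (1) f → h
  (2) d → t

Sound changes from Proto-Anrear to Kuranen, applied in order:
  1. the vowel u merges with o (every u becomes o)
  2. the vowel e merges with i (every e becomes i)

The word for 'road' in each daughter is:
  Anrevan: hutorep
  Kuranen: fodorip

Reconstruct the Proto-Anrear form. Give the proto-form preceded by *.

*fudorep

Position 6: Anrevan has e, Kuranen has i. Anrevan preserves e here (none of its changes turn any other segment into e), so the proto-segment is *e.
Position 1: Anrevan has h, Kuranen has f. Kuranen preserves f here (none of its changes turn any other segment into f), so the proto-segment is *f.
Position 3: Anrevan has t, Kuranen has d. Kuranen preserves d here (none of its changes turn any other segment into d), so the proto-segment is *d.
This points to *fudorep. Verify forward in each daughter:
Anrevan: *fudorep
  fudorep → hudorep   [unconditioned shift]
  hudorep → hutorep   [unconditioned shift]
  giving Anrevan hutorep.
Kuranen: *fudorep > fodorep > fodorip  (by vowel merger, vowel merger)
Only *fudorep yields all of Anrevan hutorep, Kuranen fodorip.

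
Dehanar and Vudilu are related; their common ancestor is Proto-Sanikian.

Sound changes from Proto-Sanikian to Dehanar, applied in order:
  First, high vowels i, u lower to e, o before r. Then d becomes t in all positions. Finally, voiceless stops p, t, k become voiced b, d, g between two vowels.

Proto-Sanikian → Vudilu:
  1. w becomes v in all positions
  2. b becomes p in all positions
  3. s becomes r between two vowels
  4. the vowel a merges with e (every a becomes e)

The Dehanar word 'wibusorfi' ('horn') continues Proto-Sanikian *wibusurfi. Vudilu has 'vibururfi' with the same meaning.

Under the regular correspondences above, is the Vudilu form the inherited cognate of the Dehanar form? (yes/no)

no

Derive the expected Vudilu reflex of *wibusurfi:
Vudilu: *wibusurfi > vibusurfi > vipusurfi > vipururfi  (by unconditioned shift, unconditioned shift, rhotacism)
The regular Vudilu reflex would be 'vipururfi', but the attested form is 'vibururfi'. The correspondence is irregular, so they are not cognates (the Vudilu form has a different source).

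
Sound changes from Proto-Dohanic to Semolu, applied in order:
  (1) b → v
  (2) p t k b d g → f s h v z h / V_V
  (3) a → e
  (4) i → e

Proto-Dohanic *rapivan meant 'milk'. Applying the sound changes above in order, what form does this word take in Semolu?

refeven

Semolu: start from *rapivan.
  rule 1: no change — rapivan
  rule 2 (intervocalic lenition): rapivan → rafivan
  rule 3 (vowel merger): rafivan → refiven
  rule 4 (vowel merger): refiven → refeven
  ⇒ Semolu refeven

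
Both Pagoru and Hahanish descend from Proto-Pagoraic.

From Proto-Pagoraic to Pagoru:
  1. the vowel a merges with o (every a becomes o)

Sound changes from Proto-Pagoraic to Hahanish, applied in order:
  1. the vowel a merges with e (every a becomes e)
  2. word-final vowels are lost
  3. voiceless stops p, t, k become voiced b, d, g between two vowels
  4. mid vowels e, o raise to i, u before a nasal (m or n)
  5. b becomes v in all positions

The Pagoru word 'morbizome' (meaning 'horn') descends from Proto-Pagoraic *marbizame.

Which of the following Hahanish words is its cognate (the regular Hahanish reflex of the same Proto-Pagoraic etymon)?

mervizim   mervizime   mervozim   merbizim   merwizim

mervizim

Hahanish: *marbizame
  marbizame → merbizeme   [vowel merger]
  merbizeme → merbizem   [apocope]
  merbizem (rule 3 does not apply)
  merbizem → merbizim   [pre-nasal raising]
  merbizim → mervizim   [unconditioned shift]
  giving Hahanish mervizim.
Only 'mervizim' matches the regular Hahanish development of *marbizame.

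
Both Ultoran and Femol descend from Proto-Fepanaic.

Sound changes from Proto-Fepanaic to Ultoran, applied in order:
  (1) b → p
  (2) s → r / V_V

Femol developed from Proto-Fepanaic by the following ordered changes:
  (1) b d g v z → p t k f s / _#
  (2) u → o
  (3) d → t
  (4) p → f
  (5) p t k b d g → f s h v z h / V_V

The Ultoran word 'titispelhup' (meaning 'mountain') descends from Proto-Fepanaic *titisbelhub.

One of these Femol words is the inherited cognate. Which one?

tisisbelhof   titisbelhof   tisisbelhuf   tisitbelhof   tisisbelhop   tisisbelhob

Femol: *titisbelhub
  titisbelhub → titisbelhup   [final devoicing]
  titisbelhup → titisbelhop   [vowel merger]
  titisbelhop (rule 3 does not apply)
  titisbelhop → titisbelhof   [unconditioned shift]
  titisbelhof → tisisbelhof   [intervocalic lenition]
  giving Femol tisisbelhof.
Only 'tisisbelhof' matches the regular Femol development of *titisbelhub.

tisisbelhof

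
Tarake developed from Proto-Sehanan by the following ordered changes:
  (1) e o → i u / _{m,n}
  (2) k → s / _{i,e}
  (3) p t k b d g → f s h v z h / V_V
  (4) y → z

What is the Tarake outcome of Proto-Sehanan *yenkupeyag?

Tarake: *yenkupeyag > yinkupeyag > yinkufeyag > zinkufezag  (by pre-nasal raising, intervocalic lenition, unconditioned shift)

zinkufezag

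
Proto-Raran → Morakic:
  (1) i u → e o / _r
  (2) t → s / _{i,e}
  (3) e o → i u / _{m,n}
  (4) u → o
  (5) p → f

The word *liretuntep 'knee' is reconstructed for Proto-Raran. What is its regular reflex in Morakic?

leretonsef

Morakic: *liretuntep > leretuntep > leretunsep > leretonsep > leretonsef  (by pre-rhotic lowering, palatalisation, vowel merger, unconditioned shift)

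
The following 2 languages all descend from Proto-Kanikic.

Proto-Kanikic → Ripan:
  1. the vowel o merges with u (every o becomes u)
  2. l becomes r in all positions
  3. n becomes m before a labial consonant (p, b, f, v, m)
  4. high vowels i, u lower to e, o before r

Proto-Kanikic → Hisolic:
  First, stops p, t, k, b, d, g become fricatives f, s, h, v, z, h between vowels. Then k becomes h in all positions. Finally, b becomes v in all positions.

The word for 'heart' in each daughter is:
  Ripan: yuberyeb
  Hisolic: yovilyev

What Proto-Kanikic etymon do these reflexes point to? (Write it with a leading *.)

*yobilyeb

Position 4: Ripan has e, Hisolic has i. Hisolic preserves i here (none of its changes turn any other segment into i), so the proto-segment is *i.
Position 8: Ripan has b, Hisolic has v. Ripan preserves b here (none of its changes turn any other segment into b), so the proto-segment is *b.
Continuing position by position gives *yobilyeb; check it forward:
Ripan: start from *yobilyeb.
  rule 1 (vowel merger): yobilyeb → yubilyeb
  rule 2 (unconditioned shift): yubilyeb → yubiryeb
  rule 3: no change — yubiryeb
  rule 4 (pre-rhotic lowering): yubiryeb → yuberyeb
  ⇒ Ripan yuberyeb
Hisolic: *yobilyeb
  yobilyeb → yovilyeb   [intervocalic lenition]
  yovilyeb (rule 2 does not apply)
  yovilyeb → yovilyev   [unconditioned shift]
  giving Hisolic yovilyev.
Only *yobilyeb yields all of Ripan yuberyeb, Hisolic yovilyev.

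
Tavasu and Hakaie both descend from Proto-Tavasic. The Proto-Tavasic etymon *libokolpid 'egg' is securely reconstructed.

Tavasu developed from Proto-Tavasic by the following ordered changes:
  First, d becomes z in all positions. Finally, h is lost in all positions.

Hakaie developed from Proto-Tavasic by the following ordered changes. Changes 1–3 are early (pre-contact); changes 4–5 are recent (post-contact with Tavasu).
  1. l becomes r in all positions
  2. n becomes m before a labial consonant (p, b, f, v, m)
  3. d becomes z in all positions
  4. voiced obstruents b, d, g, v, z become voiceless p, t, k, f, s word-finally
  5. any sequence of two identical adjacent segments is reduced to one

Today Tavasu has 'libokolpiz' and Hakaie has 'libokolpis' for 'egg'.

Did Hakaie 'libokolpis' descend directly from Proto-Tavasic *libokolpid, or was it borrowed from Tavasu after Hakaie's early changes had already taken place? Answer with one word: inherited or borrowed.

borrowed

If inherited, *libokolpid would pass through all of Hakaie's changes:
Hakaie: *libokolpid > ribokorpid > ribokorpiz > ribokorpis  (by unconditioned shift, unconditioned shift, final devoicing)
If borrowed from Tavasu 'libokolpiz' after the early changes, it would undergo only the recent ones:
  rule 4 (final devoicing): libokolpiz → libokolpis
  rule 5 (degemination): no change (libokolpis)
  ⇒ as a loan: libokolpis
Hakaie 'libokolpis' matches the loan outcome 'libokolpis', not the inherited 'ribokorpis' — it skipped the early Hakaie changes, so it was borrowed from Tavasu.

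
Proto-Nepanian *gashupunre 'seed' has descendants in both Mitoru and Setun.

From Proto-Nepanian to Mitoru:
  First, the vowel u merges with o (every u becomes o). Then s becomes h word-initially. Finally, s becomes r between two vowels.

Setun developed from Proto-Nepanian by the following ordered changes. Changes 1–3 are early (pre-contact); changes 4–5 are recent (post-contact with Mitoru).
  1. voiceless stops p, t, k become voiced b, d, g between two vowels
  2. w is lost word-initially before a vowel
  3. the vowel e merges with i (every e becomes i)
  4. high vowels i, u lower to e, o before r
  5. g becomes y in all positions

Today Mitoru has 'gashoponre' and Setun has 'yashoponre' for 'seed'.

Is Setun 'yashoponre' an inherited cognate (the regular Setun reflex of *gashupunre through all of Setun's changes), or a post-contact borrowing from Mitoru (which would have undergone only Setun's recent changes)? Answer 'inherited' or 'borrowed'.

borrowed

If inherited, *gashupunre would pass through all of Setun's changes:
Setun: *gashupunre
  gashupunre → gashubunre   [intervocalic voicing]
  gashubunre (rule 2 does not apply)
  gashubunre → gashubunri   [vowel merger]
  gashubunri (rule 4 does not apply)
  gashubunri → yashubunri   [unconditioned shift]
  giving Setun yashubunri.
If borrowed from Mitoru 'gashoponre' after the early changes, it would undergo only the recent ones:
  rule 4 (pre-rhotic lowering): no change (gashoponre)
  rule 5 (unconditioned shift): gashoponre → yashoponre
  ⇒ as a loan: yashoponre
Setun 'yashoponre' matches the loan outcome 'yashoponre', not the inherited 'yashubunri' — it skipped the early Setun changes, so it was borrowed from Mitoru.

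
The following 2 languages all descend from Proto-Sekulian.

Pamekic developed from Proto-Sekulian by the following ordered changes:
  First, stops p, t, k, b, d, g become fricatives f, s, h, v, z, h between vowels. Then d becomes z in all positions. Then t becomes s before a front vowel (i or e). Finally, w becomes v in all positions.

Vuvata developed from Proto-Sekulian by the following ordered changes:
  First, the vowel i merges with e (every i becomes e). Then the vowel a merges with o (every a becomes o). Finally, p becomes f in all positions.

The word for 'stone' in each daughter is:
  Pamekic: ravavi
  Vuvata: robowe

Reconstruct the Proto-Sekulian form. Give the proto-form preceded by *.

*rabawi

Position 2: Pamekic has a, Vuvata has o. Pamekic preserves a here (none of its changes turn any other segment into a), so the proto-segment is *a.
Position 3: Pamekic has v, Vuvata has b. Vuvata preserves b here (none of its changes turn any other segment into b), so the proto-segment is *b.
Position 4: Pamekic has a, Vuvata has o. Pamekic preserves a here (none of its changes turn any other segment into a), so the proto-segment is *a.
Continuing position by position gives *rabawi; check it forward:
Pamekic: start from *rabawi.
  rule 1 (intervocalic lenition): rabawi → ravawi
  rule 2: no change — ravawi
  rule 3: no change — ravawi
  rule 4 (unconditioned shift): ravawi → ravavi
  ⇒ Pamekic ravavi
Vuvata: start from *rabawi.
  rule 1 (vowel merger): rabawi → rabawe
  rule 2 (vowel merger): rabawe → robowe
  rule 3: no change — robowe
  ⇒ Vuvata robowe
No other proto-form is consistent with every reflex, so the reconstruction is *rabawi.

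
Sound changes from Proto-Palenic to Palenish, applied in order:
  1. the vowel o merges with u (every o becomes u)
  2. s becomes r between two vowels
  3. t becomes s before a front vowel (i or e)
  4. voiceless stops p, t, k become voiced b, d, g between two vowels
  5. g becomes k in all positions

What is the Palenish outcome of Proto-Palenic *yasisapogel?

yarirabukel

Palenish: *yasisapogel > yasisapugel > yarirapugel > yarirabugel > yarirabukel  (by vowel merger, rhotacism, intervocalic voicing, unconditioned shift)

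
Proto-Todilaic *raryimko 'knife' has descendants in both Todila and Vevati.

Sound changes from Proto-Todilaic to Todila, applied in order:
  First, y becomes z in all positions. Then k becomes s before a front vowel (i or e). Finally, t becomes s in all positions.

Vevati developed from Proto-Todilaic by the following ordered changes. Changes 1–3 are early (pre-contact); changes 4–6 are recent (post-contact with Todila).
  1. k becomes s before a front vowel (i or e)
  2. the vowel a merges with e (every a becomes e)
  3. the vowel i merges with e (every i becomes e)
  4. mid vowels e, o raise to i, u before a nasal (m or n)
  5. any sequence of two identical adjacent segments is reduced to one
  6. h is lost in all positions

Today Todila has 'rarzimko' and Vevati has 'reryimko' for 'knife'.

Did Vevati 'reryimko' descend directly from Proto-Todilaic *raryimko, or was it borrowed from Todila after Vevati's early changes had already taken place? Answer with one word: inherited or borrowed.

inherited

If inherited, *raryimko would pass through all of Vevati's changes:
Vevati: *raryimko > reryimko > reryemko > reryimko  (by vowel merger, vowel merger, pre-nasal raising)
If borrowed from Todila 'rarzimko' after the early changes, it would undergo only the recent ones:
  rule 4 (pre-nasal raising): no change (rarzimko)
  rule 5 (degemination): no change (rarzimko)
  rule 6 (h-loss): no change (rarzimko)
  ⇒ as a loan: rarzimko
Vevati 'reryimko' matches the inherited outcome exactly, so it is an inherited cognate, not a loan.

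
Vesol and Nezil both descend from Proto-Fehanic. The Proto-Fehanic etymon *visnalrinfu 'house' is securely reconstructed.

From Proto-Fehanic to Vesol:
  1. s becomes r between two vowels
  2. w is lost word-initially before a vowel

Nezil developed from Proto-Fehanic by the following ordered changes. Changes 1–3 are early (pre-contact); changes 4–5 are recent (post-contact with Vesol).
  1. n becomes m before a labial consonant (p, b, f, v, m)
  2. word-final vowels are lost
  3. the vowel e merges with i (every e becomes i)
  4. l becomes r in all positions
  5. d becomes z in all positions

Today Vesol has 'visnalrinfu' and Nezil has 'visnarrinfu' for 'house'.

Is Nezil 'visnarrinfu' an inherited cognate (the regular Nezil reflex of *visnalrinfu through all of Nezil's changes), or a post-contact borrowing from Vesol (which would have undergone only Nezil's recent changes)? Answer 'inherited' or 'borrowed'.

If inherited, *visnalrinfu would pass through all of Nezil's changes:
Nezil: *visnalrinfu > visnalrimfu > visnalrimf > visnarrimf  (by nasal place assimilation, apocope, unconditioned shift)
If borrowed from Vesol 'visnalrinfu' after the early changes, it would undergo only the recent ones:
  rule 4 (unconditioned shift): visnalrinfu → visnarrinfu
  rule 5 (unconditioned shift): no change (visnarrinfu)
  ⇒ as a loan: visnarrinfu
Nezil 'visnarrinfu' matches the loan outcome 'visnarrinfu', not the inherited 'visnarrimf' — it skipped the early Nezil changes, so it was borrowed from Vesol.

borrowed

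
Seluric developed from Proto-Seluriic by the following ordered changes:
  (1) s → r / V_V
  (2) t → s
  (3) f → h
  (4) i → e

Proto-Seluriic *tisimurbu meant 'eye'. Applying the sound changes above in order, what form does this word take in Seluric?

Seluric: *tisimurbu
  tisimurbu → tirimurbu   [rhotacism]
  tirimurbu → sirimurbu   [unconditioned shift]
  sirimurbu (rule 3 does not apply)
  sirimurbu → seremurbu   [vowel merger]
  giving Seluric seremurbu.

seremurbu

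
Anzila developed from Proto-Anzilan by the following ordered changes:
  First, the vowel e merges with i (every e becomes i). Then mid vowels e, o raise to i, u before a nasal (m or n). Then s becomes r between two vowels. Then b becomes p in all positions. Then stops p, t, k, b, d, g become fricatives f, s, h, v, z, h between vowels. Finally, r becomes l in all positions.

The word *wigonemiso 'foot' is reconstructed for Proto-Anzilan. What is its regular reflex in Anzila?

wihunimilo

Anzila: start from *wigonemiso.
  rule 1 (vowel merger): wigonemiso → wigonimiso
  rule 2 (pre-nasal raising): wigonimiso → wigunimiso
  rule 3 (rhotacism): wigunimiso → wigunimiro
  rule 4: no change — wigunimiro
  rule 5 (intervocalic lenition): wigunimiro → wihunimiro
  rule 6 (unconditioned shift): wihunimiro → wihunimilo
  ⇒ Anzila wihunimilo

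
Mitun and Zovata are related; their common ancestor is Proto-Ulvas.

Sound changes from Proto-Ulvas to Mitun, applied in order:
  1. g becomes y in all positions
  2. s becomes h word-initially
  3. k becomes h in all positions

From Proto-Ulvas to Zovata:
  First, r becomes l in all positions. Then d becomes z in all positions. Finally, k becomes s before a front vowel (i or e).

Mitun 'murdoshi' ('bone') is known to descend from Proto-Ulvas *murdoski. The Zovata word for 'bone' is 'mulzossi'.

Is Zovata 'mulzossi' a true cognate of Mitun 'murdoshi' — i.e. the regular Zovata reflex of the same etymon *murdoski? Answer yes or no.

yes

Derive the expected Zovata reflex of *murdoski:
Zovata: *murdoski
  murdoski → muldoski   [unconditioned shift]
  muldoski → mulzoski   [unconditioned shift]
  mulzoski → mulzossi   [palatalisation]
  giving Zovata mulzossi.
Zovata 'mulzossi' matches the regular reflex exactly, so the pair is cognate.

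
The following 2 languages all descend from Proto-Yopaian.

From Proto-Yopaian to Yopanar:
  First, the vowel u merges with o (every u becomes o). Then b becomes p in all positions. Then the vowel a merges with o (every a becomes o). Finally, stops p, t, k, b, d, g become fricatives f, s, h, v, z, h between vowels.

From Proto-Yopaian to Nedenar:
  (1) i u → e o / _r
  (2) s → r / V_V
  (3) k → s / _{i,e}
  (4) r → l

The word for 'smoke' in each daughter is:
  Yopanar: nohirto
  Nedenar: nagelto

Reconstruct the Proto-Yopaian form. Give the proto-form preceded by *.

Position 3: Yopanar has h, Nedenar has g. Nedenar preserves g here (none of its changes turn any other segment into g), so the proto-segment is *g.
Position 4: Yopanar has i, Nedenar has e. Yopanar preserves i here (none of its changes turn any other segment into i), so the proto-segment is *i.
Position 5: Yopanar has r, Nedenar has l. Yopanar preserves r here (none of its changes turn any other segment into r), so the proto-segment is *r.
This points to *nagirto. Verify forward in each daughter:
Yopanar: *nagirto
  nagirto (rule 1 does not apply)
  nagirto (rule 2 does not apply)
  nagirto → nogirto   [vowel merger]
  nogirto → nohirto   [intervocalic lenition]
  giving Yopanar nohirto.
Nedenar: *nagirto
  nagirto → nagerto   [pre-rhotic lowering]
  nagerto (rule 2 does not apply)
  nagerto (rule 3 does not apply)
  nagerto → nagelto   [unconditioned shift]
  giving Nedenar nagelto.
No other proto-form is consistent with every reflex, so the reconstruction is *nagirto.

*nagirto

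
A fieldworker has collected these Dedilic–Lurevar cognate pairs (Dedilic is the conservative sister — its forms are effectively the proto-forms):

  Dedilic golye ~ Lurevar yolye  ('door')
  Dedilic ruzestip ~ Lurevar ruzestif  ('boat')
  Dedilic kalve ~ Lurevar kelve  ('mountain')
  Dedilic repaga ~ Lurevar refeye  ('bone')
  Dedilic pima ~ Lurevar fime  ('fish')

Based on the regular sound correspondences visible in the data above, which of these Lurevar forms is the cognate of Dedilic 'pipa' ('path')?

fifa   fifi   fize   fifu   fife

fife

pima ~ fime — Dedilic p corresponds to Lurevar f word-initially before a front vowel.
repaga ~ refeye — Dedilic p corresponds to Lurevar f between vowels (before a back vowel).
repaga ~ refeye, pima ~ fime — Dedilic a corresponds to Lurevar e word-finally.
Applying these to Dedilic 'pipa':
  pipa → fipa   (p→f word-initially before a front vowel)
  fipa → fifa   (p→f between vowels (before a back vowel))
  fifa → fife   (a→e word-finally)
So the Lurevar cognate is 'fife'.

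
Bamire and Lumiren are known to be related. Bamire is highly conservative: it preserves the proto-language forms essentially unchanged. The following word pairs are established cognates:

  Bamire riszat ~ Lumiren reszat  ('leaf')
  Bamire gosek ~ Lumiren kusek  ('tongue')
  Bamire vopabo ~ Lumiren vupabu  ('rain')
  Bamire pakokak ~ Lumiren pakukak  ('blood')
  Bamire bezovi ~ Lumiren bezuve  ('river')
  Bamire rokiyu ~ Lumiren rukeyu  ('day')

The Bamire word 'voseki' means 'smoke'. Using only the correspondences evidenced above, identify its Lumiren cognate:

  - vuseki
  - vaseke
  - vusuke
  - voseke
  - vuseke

gosek ~ kusek, pakokak ~ pakukak — Bamire o corresponds to Lumiren u after a consonant, before a consonant other than r, m, n, p, b, f, v.
bezovi ~ bezuve — Bamire i corresponds to Lumiren e word-finally.
Applying these to Bamire 'voseki':
  voseki → vuseki   (o→u after a consonant, before a consonant other than r, m, n, p, b, f, v)
  vuseki → vuseke   (i→e word-finally)
So the Lumiren cognate is 'vuseke'.

vuseke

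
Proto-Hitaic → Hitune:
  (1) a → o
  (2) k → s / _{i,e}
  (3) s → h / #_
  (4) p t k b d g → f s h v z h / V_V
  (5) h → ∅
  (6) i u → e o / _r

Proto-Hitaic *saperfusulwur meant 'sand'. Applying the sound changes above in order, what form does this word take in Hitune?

Hitune: *saperfusulwur
  saperfusulwur → soperfusulwur   [vowel merger]
  soperfusulwur (rule 2 does not apply)
  soperfusulwur → hoperfusulwur   [debuccalisation]
  hoperfusulwur → hoferfusulwur   [intervocalic lenition]
  hoferfusulwur → oferfusulwur   [h-loss]
  oferfusulwur → oferfusulwor   [pre-rhotic lowering]
  giving Hitune oferfusulwor.

oferfusulwor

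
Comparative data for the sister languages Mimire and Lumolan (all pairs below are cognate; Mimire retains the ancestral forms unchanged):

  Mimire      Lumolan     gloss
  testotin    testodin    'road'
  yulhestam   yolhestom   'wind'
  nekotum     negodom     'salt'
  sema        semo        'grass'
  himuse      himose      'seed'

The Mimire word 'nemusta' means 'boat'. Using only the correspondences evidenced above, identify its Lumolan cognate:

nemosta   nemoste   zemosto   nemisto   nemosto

nemosto

yulhestam ~ yolhestom, himuse ~ himose — Mimire u corresponds to Lumolan o after a consonant, before a consonant other than r, m, n, p, b, f, v.
sema ~ semo — Mimire a corresponds to Lumolan o word-finally.
Applying these to Mimire 'nemusta':
  nemusta → nemosta   (u→o after a consonant, before a consonant other than r, m, n, p, b, f, v)
  nemosta → nemosto   (a→o word-finally)
So the Lumolan cognate is 'nemosto'.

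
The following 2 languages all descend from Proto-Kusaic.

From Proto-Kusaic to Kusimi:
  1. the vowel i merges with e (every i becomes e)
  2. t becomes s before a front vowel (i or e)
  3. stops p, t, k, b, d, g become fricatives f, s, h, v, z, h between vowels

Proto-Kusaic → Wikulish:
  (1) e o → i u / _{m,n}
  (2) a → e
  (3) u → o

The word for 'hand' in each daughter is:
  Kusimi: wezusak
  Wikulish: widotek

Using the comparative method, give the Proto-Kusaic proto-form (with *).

*widutak

Position 2: Kusimi has e, Wikulish has i. Taking the neighbouring segments as reconstructed: Kusimi e could go back to *e or *i; Wikulish i can only go back to *i — the one source consistent with every daughter is *i.
Position 4: Kusimi has u, Wikulish has o. Kusimi preserves u here (none of its changes turn any other segment into u), so the proto-segment is *u.
Position 3: Kusimi has z, Wikulish has d. Wikulish preserves d here (none of its changes turn any other segment into d), so the proto-segment is *d.
Continuing position by position gives *widutak; check it forward:
Kusimi: *widutak > wedutak > wezusak  (by vowel merger, intervocalic lenition)
Wikulish: *widutak > widutek > widotek  (by vowel merger, vowel merger)
No other proto-form is consistent with every reflex, so the reconstruction is *widutak.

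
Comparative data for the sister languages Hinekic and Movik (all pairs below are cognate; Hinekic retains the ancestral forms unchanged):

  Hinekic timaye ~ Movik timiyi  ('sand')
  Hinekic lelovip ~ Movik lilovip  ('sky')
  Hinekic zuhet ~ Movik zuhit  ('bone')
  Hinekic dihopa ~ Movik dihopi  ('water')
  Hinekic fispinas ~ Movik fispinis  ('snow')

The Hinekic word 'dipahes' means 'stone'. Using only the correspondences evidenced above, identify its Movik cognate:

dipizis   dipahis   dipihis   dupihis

dipihis

timaye ~ timiyi, fispinas ~ fispinis — Hinekic a corresponds to Movik i after a consonant, before a consonant other than r, m, n, p, b, f, v.
lelovip ~ lilovip, zuhet ~ zuhit — Hinekic e corresponds to Movik i after a consonant, before a consonant other than r, m, n, p, b, f, v.
Applying these to Hinekic 'dipahes':
  dipahes → dipihes   (a→i after a consonant, before a consonant other than r, m, n, p, b, f, v)
  dipihes → dipihis   (e→i after a consonant, before a consonant other than r, m, n, p, b, f, v)
So the Movik cognate is 'dipihis'.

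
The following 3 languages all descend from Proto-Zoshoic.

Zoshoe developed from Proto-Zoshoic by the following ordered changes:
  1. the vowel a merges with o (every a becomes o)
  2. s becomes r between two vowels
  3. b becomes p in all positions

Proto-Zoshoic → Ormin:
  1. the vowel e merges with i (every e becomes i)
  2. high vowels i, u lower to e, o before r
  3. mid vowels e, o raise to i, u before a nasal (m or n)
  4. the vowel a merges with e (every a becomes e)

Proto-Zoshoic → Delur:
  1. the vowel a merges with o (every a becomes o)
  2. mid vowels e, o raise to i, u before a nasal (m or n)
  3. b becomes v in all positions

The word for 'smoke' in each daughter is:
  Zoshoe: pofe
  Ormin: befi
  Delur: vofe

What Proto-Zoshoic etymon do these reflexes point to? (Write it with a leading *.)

Position 2: Zoshoe has o, Ormin has e, Delur has o. Taking the neighbouring segments as reconstructed: Zoshoe o could go back to *a or *o; Ormin e can only go back to *a; Delur o could go back to *a or *o — the one source consistent with every daughter is *a.
Position 4: Zoshoe has e, Ormin has i, Delur has e. Zoshoe preserves e here (none of its changes turn any other segment into e), so the proto-segment is *e.
Verify the candidate proto-form against each daughter:
Zoshoe: *bafe
  bafe → bofe   [vowel merger]
  bofe (rule 2 does not apply)
  bofe → pofe   [unconditioned shift]
  giving Zoshoe pofe.
Ormin: start from *bafe.
  rule 1 (vowel merger): bafe → bafi
  rule 2: no change — bafi
  rule 3: no change — bafi
  rule 4 (vowel merger): bafi → befi
  ⇒ Ormin befi
Delur: *bafe > bofe > vofe  (by vowel merger, unconditioned shift)
No other proto-form is consistent with every reflex, so the reconstruction is *bafe.

*bafe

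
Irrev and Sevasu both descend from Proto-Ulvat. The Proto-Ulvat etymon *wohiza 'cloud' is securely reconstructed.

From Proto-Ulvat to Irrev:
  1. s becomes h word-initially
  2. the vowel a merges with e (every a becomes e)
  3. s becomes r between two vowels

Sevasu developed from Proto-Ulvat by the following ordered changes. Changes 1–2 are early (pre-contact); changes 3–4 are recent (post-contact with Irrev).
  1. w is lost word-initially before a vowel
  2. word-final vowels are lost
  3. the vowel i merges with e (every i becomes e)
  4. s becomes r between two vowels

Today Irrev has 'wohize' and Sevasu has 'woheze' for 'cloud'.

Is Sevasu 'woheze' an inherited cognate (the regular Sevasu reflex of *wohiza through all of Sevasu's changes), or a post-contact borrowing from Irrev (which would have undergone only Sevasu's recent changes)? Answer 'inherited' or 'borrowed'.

If inherited, *wohiza would pass through all of Sevasu's changes:
Sevasu: *wohiza
  wohiza → ohiza   [glide loss]
  ohiza → ohiz   [apocope]
  ohiz → ohez   [vowel merger]
  ohez (rule 4 does not apply)
  giving Sevasu ohez.
If borrowed from Irrev 'wohize' after the early changes, it would undergo only the recent ones:
  rule 3 (vowel merger): wohize → woheze
  rule 4 (rhotacism): no change (woheze)
  ⇒ as a loan: woheze
Sevasu 'woheze' matches the loan outcome 'woheze', not the inherited 'ohez' — it skipped the early Sevasu changes, so it was borrowed from Irrev.

borrowed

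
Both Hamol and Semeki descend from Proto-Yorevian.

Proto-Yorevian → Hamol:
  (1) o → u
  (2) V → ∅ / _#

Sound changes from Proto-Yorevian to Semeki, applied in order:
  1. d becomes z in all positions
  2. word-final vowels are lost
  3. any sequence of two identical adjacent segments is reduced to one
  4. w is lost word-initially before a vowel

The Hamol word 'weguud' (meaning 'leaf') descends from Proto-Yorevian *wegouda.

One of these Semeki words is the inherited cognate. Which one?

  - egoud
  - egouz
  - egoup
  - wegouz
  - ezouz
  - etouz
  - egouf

Semeki: *wegouda
  wegouda → wegouza   [unconditioned shift]
  wegouza → wegouz   [apocope]
  wegouz (rule 3 does not apply)
  wegouz → egouz   [glide loss]
  giving Semeki egouz.
Only 'egouz' matches the regular Semeki development of *wegouda.

egouz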